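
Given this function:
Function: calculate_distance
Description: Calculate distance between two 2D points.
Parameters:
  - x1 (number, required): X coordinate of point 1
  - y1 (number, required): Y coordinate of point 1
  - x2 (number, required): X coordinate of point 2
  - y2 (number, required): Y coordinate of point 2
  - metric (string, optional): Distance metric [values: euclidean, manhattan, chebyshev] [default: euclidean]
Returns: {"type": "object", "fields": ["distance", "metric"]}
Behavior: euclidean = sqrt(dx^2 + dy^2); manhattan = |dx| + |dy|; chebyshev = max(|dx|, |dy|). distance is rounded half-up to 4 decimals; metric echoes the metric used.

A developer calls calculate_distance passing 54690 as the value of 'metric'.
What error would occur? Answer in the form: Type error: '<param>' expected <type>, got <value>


Spec: 'metric' is declared as string; 54690 is an integer.
Type error: 'metric' expected string, got 54690


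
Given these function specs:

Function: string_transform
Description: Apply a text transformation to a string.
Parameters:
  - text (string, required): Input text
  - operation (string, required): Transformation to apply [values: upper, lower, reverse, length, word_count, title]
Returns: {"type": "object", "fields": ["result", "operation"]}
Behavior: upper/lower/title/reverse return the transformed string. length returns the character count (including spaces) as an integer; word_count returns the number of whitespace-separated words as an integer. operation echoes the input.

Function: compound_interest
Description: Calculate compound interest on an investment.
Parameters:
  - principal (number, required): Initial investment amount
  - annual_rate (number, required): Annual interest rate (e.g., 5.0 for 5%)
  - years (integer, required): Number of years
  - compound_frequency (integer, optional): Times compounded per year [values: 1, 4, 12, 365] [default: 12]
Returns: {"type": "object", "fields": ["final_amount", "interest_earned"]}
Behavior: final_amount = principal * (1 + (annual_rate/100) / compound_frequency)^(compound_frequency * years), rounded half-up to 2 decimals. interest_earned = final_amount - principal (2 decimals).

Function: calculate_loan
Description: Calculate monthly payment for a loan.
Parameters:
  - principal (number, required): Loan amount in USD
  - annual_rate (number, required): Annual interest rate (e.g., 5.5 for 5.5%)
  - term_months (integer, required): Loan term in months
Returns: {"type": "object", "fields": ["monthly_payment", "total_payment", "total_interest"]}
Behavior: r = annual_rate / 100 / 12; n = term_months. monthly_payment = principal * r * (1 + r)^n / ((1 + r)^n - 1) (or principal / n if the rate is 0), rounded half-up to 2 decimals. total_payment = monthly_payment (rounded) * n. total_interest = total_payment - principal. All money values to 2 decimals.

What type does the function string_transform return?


The string_transform spec declares Returns: {"type": "object", "fields": ["result", "operation"]}
Type:
object


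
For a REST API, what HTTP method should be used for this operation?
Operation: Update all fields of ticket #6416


GET = read, POST = create, PUT = update/replace, DELETE = remove
This operation is an update/replace.
PUT


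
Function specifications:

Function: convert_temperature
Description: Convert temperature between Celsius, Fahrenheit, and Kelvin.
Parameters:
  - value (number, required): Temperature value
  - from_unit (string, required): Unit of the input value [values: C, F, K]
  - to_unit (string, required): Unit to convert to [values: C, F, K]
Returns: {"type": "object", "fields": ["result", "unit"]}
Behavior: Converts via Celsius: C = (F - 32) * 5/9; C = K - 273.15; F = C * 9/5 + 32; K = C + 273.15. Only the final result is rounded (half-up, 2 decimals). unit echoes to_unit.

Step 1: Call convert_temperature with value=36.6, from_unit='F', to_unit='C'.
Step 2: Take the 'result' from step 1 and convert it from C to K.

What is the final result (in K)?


Step 1: convert_temperature(value=36.6, from_unit=F, to_unit=C)
  To C: (36.6 - 32) * 5/9 = 2.555556
  Target is C: 2.555556
  Round to 2 decimals: 2.56
  -> result = 2.56 C
Step 2: convert_temperature(value=2.56, from_unit=C, to_unit=K)
  Input already in C: 2.56
  To K: 2.56 + 273.15 = 275.71
  Round to 2 decimals: 275.71
  -> result = 275.71 K
275.71 K


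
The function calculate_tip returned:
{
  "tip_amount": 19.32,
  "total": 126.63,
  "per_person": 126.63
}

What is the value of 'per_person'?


126.63


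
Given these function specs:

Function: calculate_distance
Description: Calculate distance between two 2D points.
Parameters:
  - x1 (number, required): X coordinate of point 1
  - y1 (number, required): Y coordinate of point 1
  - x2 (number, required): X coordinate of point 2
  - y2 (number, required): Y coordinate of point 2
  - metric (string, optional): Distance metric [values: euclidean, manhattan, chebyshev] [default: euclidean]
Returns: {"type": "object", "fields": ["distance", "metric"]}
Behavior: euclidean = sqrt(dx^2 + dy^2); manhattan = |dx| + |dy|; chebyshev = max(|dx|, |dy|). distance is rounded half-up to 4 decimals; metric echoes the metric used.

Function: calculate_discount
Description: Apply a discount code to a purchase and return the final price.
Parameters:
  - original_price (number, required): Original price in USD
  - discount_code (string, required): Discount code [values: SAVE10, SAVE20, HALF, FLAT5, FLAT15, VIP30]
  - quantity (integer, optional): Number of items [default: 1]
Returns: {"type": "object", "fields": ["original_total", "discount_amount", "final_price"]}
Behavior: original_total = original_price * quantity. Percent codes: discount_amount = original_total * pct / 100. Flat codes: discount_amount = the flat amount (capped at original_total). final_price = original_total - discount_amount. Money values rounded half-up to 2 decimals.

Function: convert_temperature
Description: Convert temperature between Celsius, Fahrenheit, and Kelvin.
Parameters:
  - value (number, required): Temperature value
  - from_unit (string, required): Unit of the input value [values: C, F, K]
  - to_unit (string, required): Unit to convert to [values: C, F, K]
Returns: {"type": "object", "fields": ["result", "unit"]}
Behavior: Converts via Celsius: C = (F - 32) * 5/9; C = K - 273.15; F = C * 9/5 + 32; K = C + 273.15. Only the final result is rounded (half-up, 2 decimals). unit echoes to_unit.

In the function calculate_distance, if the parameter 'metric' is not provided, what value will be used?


The calculate_distance spec declares:
  - metric (string, optional): Distance metric [values: euclidean, manhattan, chebyshev] [default: euclidean]
Default:
euclidean


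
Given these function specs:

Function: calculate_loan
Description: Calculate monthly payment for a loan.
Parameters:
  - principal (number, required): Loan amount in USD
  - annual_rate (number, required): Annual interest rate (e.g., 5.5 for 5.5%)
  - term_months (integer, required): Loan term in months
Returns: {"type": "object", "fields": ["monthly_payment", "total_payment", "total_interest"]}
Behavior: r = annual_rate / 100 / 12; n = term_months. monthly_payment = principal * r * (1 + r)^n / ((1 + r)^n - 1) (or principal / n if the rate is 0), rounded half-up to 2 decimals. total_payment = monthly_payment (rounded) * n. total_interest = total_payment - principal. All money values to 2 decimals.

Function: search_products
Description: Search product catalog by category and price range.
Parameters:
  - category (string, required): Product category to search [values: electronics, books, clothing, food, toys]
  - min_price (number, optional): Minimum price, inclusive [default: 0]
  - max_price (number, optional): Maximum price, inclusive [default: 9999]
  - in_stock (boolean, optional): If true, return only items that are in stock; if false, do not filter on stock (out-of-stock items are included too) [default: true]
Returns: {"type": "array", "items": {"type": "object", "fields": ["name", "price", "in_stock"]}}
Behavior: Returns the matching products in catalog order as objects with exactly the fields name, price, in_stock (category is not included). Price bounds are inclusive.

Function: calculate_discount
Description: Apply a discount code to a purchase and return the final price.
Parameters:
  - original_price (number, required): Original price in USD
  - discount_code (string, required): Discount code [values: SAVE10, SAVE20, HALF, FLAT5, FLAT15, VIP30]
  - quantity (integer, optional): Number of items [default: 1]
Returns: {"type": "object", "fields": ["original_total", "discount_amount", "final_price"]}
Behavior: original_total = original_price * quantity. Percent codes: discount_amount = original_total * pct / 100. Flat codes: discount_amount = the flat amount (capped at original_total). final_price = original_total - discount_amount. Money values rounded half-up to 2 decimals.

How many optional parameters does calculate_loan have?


Parameters of calculate_loan: principal (required), annual_rate (required), term_months (required)
Optional count:
0


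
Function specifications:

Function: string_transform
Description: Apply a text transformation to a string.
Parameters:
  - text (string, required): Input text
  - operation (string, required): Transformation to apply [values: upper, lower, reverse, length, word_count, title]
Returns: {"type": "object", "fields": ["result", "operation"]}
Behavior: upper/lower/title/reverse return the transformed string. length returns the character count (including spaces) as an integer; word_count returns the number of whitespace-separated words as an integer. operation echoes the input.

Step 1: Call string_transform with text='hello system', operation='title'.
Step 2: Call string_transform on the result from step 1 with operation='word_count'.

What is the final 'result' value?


Step 1: string_transform(text='hello system', operation='title')
  -> result = 'Hello System'
Step 2: string_transform(text='Hello System', operation='word_count')
  words: Hello, System -> 2
  -> result = 2
2


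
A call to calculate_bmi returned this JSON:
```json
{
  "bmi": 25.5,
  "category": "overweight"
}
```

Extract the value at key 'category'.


overweight


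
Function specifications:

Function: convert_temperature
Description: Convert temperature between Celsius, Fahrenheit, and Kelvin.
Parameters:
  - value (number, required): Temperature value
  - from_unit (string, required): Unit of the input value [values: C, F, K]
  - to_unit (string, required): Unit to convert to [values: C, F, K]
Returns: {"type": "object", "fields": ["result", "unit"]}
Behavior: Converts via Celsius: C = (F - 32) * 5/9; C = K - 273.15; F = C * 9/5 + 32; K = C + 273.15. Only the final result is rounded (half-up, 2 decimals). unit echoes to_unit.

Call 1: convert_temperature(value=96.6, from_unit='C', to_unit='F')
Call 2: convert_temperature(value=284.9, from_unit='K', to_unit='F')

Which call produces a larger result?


Call 1:
  Input already in C: 96.6
  To F: 96.6 * 9/5 + 32 = 205.88
  Round to 2 decimals: 205.88
  -> 205.88 F
Call 2:
  To C: 284.9 - 273.15 = 11.75
  To F: 11.75 * 9/5 + 32 = 53.15
  Round to 2 decimals: 53.15
  -> 53.15 F
Call 1 (205.88 F)


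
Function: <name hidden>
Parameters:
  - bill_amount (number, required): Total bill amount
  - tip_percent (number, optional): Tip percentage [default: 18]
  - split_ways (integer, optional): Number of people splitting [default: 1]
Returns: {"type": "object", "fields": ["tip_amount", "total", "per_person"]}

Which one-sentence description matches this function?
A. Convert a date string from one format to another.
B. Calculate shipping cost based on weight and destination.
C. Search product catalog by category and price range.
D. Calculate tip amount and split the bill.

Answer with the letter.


Parameters bill_amount, tip_percent, split_ways and return ["tip_amount", "total", "per_person"] fit: Calculate tip amount and split the bill.
D


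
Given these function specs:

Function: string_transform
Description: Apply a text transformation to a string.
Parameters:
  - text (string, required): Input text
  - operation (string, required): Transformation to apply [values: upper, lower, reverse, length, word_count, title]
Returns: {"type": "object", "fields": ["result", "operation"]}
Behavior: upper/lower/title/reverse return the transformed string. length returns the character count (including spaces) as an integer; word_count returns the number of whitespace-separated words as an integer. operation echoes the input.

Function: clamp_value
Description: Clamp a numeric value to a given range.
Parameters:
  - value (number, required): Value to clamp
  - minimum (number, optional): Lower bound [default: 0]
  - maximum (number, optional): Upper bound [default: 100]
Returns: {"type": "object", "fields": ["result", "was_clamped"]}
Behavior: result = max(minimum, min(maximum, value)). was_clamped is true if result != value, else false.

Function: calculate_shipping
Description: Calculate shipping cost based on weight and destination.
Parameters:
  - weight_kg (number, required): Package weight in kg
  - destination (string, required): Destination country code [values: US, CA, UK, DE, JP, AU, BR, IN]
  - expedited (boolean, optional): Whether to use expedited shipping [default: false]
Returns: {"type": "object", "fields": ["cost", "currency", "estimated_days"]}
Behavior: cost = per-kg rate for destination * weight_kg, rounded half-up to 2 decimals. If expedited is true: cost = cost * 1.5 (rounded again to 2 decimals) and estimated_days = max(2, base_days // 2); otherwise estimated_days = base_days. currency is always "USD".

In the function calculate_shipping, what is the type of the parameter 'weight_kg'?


The calculate_shipping spec declares:
  - weight_kg (number, required): Package weight in kg
Type:
number


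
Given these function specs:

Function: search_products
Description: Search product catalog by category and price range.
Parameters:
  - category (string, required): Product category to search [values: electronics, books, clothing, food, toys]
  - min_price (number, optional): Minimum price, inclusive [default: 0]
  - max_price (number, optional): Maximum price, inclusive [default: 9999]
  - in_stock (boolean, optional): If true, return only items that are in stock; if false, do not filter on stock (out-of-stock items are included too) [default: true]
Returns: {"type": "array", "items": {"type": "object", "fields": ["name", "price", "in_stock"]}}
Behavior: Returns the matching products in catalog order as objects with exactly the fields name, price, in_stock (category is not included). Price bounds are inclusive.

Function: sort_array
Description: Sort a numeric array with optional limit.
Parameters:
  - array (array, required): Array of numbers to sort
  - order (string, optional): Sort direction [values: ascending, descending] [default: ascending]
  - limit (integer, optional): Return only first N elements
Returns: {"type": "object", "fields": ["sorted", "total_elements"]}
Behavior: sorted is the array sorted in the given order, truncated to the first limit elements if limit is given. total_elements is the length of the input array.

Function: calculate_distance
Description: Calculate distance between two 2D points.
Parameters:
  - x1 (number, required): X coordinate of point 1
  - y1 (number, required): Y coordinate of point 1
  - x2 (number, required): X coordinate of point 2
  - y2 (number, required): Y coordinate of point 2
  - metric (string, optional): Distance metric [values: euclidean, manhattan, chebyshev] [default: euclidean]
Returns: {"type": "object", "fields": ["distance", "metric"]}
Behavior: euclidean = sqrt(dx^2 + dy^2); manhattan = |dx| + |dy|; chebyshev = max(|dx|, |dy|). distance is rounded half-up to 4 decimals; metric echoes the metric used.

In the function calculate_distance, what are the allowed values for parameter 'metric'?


The calculate_distance spec declares:
  - metric (string, optional): Distance metric [values: euclidean, manhattan, chebyshev] [default: euclidean]
Allowed values:
euclidean, manhattan, chebyshev


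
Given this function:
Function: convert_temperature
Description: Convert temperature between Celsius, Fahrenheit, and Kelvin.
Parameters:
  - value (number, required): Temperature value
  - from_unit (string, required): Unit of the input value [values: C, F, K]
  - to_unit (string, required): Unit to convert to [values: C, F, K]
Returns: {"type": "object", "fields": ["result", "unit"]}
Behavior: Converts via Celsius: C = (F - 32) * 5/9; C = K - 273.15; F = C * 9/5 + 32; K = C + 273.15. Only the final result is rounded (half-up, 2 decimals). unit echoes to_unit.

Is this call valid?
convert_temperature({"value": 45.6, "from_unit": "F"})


Checking required parameters...
Missing required parameter: to_unit
Invalid - missing required parameter 'to_unit'


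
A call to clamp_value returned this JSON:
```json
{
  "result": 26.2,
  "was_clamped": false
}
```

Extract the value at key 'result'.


26.2


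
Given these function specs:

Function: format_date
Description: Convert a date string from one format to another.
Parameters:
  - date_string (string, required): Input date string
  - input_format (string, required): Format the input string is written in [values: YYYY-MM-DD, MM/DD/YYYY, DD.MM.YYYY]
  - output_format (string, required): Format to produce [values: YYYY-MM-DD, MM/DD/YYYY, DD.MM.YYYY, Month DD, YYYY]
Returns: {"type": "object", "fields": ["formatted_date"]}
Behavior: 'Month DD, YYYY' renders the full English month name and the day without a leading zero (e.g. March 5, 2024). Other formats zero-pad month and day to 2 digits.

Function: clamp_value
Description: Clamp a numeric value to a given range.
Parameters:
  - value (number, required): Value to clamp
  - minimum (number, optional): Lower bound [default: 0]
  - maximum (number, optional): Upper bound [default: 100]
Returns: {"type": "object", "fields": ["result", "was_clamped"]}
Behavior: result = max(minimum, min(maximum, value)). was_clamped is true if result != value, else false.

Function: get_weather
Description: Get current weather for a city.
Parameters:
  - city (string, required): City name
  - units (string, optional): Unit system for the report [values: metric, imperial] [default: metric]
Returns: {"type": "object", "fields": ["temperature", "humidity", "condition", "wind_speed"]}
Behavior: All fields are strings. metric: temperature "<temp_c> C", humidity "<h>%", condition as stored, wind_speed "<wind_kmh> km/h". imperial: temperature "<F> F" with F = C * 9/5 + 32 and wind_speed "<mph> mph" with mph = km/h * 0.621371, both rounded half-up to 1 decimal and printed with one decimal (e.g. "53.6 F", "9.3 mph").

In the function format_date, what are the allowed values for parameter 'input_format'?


The format_date spec declares:
  - input_format (string, required): Format the input string is written in [values: YYYY-MM-DD, MM/DD/YYYY, DD.MM.YYYY]
Allowed values:
YYYY-MM-DD, MM/DD/YYYY, DD.MM.YYYY


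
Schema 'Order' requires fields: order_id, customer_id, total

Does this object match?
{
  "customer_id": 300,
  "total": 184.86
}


Checking required fields...
Missing: order_id
Invalid - missing required field 'order_id'


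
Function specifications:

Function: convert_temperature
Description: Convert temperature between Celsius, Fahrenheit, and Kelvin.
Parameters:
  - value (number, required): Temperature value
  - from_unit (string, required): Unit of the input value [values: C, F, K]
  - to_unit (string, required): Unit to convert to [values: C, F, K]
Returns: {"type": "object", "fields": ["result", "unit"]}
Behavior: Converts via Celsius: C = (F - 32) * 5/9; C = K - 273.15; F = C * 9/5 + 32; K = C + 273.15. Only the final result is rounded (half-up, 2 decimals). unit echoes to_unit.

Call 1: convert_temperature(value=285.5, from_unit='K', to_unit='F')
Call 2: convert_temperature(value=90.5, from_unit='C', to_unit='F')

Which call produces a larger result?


Call 1:
  To C: 285.5 - 273.15 = 12.35
  To F: 12.35 * 9/5 + 32 = 54.23
  Round to 2 decimals: 54.23
  -> 54.23 F
Call 2:
  Input already in C: 90.5
  To F: 90.5 * 9/5 + 32 = 194.9
  Round to 2 decimals: 194.9
  -> 194.9 F
Call 2 (194.9 F)


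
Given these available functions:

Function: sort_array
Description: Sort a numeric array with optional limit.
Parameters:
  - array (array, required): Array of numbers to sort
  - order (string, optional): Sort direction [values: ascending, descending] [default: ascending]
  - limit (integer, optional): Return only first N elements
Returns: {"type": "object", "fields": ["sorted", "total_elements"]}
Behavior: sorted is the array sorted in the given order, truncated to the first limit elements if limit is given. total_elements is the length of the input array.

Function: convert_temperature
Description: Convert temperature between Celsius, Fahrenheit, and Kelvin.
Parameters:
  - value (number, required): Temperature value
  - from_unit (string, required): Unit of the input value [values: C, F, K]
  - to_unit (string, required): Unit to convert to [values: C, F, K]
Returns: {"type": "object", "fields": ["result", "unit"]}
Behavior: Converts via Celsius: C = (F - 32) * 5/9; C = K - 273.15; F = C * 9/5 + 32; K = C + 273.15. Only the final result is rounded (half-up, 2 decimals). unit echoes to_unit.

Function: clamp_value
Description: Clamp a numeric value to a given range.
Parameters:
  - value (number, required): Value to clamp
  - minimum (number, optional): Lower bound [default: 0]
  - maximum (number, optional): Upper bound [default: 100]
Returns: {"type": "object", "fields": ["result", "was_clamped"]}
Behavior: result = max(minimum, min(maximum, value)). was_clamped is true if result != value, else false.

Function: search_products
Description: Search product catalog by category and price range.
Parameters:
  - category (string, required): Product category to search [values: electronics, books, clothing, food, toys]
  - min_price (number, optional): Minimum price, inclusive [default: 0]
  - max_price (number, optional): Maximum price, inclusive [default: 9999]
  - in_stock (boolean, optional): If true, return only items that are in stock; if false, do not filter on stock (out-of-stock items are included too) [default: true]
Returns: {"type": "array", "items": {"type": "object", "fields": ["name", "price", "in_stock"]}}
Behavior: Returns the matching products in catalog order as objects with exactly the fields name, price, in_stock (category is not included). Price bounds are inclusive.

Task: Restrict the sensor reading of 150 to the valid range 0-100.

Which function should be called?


The task needs a function whose description is: Clamp a numeric value to a given range.
clamp_value


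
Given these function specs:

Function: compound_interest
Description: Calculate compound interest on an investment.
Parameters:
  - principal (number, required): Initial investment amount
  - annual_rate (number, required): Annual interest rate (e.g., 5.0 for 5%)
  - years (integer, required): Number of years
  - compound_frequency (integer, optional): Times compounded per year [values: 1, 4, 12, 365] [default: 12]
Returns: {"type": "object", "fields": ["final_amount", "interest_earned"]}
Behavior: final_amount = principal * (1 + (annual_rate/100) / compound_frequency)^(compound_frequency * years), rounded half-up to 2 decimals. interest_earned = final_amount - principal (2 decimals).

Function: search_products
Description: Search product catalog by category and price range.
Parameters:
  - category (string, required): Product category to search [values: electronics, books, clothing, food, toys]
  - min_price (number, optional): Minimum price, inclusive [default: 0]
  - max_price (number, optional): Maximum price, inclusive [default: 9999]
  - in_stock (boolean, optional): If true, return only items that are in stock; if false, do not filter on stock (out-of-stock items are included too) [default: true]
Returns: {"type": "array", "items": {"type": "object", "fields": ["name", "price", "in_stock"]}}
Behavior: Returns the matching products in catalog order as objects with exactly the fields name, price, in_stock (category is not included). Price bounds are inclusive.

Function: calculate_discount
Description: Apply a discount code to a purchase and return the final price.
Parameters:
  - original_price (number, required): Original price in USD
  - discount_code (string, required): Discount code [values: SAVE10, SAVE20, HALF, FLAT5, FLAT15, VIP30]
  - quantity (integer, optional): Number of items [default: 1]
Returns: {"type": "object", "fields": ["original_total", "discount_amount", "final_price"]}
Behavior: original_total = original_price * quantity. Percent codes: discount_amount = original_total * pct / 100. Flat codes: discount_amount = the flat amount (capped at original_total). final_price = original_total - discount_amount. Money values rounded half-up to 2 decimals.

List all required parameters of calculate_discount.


Parameters of calculate_discount and their required/optional flag:
  original_price: required
  discount_code: required
  quantity: optional
discount_code, original_price


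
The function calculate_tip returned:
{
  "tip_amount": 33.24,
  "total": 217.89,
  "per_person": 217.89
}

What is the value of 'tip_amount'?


33.24


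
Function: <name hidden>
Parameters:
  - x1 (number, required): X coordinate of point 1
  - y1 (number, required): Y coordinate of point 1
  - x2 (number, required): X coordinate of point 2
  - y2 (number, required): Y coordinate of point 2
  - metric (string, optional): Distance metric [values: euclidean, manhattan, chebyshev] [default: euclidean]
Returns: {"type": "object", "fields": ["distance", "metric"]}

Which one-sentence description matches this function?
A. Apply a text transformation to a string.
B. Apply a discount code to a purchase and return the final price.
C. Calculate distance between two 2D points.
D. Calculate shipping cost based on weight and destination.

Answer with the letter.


Parameters x1, y1, x2, y2, metric and return ["distance", "metric"] fit: Calculate distance between two 2D points.
C


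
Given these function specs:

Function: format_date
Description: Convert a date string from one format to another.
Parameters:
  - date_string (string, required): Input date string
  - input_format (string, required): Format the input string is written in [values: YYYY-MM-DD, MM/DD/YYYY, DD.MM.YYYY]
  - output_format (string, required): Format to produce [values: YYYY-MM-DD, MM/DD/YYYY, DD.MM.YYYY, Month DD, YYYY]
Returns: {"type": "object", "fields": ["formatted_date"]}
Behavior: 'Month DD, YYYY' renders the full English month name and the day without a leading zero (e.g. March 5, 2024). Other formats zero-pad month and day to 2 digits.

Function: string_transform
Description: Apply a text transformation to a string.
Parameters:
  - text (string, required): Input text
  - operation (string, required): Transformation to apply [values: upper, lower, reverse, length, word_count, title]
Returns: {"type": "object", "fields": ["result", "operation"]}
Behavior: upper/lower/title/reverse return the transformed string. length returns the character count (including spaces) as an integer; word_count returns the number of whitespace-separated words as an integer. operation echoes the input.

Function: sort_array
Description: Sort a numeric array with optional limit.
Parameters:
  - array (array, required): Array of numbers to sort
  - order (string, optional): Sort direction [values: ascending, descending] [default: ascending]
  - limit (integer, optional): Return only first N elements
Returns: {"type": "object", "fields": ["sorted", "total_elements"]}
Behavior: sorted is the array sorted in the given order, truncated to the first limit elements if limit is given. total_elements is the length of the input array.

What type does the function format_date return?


The format_date spec declares Returns: {"type": "object", "fields": ["formatted_date"]}
Type:
object


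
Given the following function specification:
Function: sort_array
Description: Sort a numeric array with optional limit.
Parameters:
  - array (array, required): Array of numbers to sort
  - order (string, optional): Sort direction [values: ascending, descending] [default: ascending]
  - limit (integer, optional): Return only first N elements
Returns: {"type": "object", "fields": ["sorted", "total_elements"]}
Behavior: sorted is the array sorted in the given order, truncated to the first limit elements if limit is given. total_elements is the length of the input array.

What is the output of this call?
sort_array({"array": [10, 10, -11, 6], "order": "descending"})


sorted descending: [10, 10, 6, -11]
total_elements = len(input) = 4
Output:
{"sorted": [10, 10, 6, -11], "total_elements": 4}


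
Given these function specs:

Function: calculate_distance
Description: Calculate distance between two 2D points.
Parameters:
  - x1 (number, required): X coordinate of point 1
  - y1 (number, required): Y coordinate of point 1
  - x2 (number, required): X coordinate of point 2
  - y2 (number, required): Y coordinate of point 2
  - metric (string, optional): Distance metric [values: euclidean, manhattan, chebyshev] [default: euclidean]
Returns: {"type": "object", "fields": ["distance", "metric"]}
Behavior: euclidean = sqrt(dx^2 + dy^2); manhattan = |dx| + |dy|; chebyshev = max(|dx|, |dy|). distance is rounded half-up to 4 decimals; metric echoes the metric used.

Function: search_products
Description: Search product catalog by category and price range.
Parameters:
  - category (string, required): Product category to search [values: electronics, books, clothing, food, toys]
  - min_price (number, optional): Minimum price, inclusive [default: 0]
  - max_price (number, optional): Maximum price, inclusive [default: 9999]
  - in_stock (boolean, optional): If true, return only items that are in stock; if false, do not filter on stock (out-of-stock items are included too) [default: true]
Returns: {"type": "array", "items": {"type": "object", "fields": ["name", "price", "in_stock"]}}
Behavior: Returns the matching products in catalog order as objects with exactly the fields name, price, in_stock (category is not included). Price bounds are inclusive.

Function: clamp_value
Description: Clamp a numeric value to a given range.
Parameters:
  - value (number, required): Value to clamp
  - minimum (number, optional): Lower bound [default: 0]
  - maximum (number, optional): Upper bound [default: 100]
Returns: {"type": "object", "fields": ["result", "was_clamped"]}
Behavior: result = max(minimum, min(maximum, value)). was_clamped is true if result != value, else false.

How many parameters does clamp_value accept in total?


Parameters of clamp_value: value (required), minimum (optional), maximum (optional)
Total:
3


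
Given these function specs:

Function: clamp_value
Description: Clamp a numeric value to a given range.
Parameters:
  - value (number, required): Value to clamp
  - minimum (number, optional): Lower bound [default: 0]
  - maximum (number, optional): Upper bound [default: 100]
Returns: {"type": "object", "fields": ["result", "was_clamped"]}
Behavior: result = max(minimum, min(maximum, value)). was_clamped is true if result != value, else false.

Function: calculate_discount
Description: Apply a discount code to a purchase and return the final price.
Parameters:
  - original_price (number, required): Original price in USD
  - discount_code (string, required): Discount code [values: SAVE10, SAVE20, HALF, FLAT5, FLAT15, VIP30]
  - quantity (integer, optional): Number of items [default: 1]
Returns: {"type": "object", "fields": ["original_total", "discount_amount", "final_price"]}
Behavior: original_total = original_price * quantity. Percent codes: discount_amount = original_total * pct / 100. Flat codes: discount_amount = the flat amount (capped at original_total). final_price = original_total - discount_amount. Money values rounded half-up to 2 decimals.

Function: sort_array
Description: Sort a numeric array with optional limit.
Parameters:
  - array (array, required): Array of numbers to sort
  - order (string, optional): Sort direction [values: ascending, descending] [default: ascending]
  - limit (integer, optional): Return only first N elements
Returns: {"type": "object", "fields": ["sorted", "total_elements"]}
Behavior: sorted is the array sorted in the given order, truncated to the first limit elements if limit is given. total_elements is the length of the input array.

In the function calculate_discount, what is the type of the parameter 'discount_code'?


The calculate_discount spec declares:
  - discount_code (string, required): Discount code [values: SAVE10, SAVE20, HALF, FLAT5, FLAT15, VIP30]
Type:
string


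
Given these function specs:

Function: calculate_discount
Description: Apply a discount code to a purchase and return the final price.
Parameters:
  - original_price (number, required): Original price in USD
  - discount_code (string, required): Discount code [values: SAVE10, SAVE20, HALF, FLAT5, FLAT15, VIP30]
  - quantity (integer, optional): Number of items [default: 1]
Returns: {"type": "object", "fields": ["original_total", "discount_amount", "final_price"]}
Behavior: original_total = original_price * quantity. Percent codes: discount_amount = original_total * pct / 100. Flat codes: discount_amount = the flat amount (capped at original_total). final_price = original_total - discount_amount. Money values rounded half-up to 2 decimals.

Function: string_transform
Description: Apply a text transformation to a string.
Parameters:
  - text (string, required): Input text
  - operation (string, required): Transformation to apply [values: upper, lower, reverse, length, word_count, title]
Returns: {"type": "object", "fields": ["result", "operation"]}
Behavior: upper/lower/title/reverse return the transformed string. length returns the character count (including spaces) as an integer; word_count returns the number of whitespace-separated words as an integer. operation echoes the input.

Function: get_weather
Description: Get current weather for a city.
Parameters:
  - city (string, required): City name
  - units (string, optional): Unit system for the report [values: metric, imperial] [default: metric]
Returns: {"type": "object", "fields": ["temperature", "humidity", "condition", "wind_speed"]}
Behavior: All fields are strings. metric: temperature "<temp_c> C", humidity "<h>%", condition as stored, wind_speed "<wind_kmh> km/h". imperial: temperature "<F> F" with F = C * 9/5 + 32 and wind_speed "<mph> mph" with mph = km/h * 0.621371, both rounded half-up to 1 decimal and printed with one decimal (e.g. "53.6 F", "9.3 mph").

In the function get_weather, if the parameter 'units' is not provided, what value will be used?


The get_weather spec declares:
  - units (string, optional): Unit system for the report [values: metric, imperial] [default: metric]
Default:
metric


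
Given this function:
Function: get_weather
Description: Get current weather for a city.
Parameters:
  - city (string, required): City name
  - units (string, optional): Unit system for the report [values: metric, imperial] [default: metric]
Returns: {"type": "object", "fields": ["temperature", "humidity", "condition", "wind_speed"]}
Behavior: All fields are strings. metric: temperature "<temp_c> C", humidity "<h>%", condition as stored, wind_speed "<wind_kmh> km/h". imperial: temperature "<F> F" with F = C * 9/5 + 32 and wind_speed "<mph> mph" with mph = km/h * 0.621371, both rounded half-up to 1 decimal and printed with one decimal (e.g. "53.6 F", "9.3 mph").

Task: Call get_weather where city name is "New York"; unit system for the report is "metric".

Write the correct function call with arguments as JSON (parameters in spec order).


Mapping each described value to its parameter name:
  'City name' -> city = "New York"
  'Unit system for the report' -> units = "metric"
get_weather({"city": "New York", "units": "metric"})


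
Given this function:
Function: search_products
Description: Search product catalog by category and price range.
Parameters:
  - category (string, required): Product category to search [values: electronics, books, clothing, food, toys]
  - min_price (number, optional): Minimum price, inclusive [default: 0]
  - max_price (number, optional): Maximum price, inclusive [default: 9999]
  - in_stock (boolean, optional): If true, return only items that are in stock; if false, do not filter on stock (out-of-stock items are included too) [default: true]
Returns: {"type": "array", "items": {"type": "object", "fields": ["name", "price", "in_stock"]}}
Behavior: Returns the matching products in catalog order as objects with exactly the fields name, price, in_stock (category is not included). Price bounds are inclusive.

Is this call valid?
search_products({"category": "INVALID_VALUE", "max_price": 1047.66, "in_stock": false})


Checking parameter values...
Parameter 'category' has value 'INVALID_VALUE' not in allowed: electronics, books, clothing, food, toys
Invalid - 'category' must be one of electronics, books, clothing, food, toys


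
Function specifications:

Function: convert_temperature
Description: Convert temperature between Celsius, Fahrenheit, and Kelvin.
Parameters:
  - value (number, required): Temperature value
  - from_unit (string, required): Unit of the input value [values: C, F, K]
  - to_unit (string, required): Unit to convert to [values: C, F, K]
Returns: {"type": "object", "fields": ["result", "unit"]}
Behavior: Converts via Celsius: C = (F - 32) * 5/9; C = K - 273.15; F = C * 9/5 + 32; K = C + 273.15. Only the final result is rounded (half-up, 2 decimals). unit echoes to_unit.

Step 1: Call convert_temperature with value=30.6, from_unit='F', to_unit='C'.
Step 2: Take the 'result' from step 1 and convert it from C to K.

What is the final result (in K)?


Step 1: convert_temperature(value=30.6, from_unit=F, to_unit=C)
  To C: (30.6 - 32) * 5/9 = -0.777778
  Target is C: -0.777778
  Round to 2 decimals: -0.78
  -> result = -0.78 C
Step 2: convert_temperature(value=-0.78, from_unit=C, to_unit=K)
  Input already in C: -0.78
  To K: -0.78 + 273.15 = 272.37
  Round to 2 decimals: 272.37
  -> result = 272.37 K
272.37 K


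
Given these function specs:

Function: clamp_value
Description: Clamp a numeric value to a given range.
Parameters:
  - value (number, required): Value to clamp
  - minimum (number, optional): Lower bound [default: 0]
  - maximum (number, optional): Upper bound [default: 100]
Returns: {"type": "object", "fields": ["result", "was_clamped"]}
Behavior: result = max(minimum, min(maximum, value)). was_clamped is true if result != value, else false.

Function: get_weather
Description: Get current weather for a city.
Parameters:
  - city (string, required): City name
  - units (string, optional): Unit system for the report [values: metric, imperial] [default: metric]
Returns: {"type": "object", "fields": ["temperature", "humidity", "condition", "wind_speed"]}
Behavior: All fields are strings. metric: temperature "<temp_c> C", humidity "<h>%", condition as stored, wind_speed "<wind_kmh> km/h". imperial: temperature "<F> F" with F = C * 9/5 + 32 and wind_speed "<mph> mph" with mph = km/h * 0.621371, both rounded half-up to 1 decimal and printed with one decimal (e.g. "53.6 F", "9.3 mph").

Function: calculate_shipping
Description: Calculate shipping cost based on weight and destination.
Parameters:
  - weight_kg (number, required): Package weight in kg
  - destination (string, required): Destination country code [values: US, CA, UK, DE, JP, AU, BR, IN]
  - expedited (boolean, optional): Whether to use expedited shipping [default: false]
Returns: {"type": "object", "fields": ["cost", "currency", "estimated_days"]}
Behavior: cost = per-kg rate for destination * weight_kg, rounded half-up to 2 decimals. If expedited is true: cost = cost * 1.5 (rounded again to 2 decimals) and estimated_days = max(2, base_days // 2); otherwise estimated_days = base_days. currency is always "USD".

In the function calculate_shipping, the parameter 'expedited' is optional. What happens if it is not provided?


The calculate_shipping spec declares:
  - expedited (boolean, optional): Whether to use expedited shipping [default: false]
It defaults to false
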